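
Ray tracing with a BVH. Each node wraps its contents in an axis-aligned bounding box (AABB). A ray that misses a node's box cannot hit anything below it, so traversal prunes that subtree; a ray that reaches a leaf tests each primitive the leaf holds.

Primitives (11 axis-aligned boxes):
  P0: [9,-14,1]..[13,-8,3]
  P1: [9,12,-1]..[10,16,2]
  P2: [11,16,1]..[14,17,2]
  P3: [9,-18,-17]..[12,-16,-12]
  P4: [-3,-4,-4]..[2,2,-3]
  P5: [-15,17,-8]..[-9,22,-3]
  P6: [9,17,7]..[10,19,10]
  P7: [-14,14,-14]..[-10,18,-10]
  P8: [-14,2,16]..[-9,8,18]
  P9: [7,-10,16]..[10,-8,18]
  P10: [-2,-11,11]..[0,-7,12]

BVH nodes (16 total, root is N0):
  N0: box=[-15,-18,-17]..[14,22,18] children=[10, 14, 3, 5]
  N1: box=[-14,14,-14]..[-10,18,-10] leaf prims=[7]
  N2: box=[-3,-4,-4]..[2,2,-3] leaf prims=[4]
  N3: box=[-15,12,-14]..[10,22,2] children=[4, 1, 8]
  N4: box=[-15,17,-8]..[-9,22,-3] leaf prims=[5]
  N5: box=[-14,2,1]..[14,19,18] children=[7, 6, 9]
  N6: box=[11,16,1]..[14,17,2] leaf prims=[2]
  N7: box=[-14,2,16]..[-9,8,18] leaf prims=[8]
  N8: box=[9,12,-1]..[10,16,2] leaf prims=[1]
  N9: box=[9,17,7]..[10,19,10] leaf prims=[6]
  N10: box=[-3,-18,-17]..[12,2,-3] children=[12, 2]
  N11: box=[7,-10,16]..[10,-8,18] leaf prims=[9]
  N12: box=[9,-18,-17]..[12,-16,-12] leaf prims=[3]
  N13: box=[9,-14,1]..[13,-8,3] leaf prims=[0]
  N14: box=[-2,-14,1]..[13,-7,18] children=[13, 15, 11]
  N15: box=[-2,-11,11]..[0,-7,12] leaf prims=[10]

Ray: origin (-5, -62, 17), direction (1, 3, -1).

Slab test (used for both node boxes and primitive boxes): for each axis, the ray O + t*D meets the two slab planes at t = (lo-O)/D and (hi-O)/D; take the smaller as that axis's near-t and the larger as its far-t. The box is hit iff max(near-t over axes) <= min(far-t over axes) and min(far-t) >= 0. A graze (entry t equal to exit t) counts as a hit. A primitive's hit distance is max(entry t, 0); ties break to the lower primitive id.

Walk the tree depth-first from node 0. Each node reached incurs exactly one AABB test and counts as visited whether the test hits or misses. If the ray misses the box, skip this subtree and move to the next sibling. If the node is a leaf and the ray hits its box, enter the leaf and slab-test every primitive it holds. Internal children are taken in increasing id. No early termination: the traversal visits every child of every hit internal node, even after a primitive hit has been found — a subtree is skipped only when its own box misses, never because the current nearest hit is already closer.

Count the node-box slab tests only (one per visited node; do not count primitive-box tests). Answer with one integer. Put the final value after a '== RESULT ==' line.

Trace the traversal:
N0 x:[-10,19] y:[44/3,28] z:[-1,34] -> hit [44/3,19], descend [3, 5, 10, 14]
  N3 x:[-10,15] y:[74/3,28] z:[15,31] -> miss, prune
  N5 x:[-9,19] y:[64/3,27] z:[-1,16] -> miss, prune
  N10 x:[2,17] y:[44/3,64/3] z:[20,34] -> miss, prune
  N14 x:[3,18] y:[16,55/3] z:[-1,16] -> hit [16,16], descend [11, 13, 15]
    N11 x:[12,15] y:[52/3,18] z:[-1,1] -> miss, prune
    N13 x:[14,18] y:[16,18] z:[14,16] -> hit [16,16] leaf, test {P0@t=16}
    N15 x:[3,5] y:[17,55/3] z:[5,6] -> miss, prune

Summary -> nodes [0, 3, 5, 10, 14, 11, 13, 15]; box-tests=8; leaf-entries=1; first=P0

== RESULT ==
8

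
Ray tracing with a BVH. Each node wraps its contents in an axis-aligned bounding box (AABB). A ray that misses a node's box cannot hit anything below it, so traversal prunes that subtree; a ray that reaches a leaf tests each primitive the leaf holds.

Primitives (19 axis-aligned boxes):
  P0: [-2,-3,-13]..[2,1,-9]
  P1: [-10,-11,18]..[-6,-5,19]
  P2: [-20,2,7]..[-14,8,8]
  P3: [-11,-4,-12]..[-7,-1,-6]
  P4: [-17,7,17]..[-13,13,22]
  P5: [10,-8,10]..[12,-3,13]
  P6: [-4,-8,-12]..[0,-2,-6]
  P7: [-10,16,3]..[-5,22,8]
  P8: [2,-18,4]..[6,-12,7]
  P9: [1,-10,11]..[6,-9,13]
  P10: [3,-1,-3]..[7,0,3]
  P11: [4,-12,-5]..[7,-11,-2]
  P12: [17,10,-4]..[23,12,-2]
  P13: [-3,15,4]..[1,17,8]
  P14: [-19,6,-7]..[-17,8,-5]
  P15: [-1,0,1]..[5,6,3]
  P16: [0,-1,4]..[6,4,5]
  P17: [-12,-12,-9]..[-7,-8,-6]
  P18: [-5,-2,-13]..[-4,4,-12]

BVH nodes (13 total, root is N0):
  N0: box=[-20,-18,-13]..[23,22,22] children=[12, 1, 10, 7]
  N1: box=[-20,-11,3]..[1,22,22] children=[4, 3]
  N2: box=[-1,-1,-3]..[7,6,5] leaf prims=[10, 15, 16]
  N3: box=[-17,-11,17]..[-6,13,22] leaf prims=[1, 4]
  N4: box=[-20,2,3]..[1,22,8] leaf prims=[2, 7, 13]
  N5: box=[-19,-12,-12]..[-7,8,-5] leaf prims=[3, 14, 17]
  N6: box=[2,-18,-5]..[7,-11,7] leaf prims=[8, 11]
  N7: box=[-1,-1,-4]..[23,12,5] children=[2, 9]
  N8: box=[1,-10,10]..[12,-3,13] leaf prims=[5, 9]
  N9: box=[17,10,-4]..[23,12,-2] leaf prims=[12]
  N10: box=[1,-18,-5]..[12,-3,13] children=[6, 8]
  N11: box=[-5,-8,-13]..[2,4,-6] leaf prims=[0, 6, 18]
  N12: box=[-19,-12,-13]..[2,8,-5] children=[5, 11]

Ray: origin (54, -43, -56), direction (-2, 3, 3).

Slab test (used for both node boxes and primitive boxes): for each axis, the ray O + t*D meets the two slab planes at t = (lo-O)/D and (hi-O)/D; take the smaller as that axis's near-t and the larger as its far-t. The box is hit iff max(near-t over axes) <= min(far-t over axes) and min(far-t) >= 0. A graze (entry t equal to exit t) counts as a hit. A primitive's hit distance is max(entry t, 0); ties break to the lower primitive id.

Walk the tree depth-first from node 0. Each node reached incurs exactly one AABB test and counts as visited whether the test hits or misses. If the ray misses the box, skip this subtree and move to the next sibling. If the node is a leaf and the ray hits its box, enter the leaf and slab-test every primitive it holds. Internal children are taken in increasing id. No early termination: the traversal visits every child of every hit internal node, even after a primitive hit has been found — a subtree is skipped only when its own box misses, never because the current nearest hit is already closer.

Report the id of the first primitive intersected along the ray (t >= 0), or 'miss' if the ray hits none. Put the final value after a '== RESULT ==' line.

Trace the traversal:
N0 x:[31/2,37] y:[25/3,65/3] z:[43/3,26] -> hit [31/2,65/3], descend [1, 7, 10, 12]
  N1 x:[53/2,37] y:[32/3,65/3] z:[59/3,26] -> miss, prune
  N7 x:[31/2,55/2] y:[14,55/3] z:[52/3,61/3] -> hit [52/3,55/3], descend [2, 9]
    N2 x:[47/2,55/2] y:[14,49/3] z:[53/3,61/3] -> miss, prune
    N9 x:[31/2,37/2] y:[53/3,55/3] z:[52/3,18] -> hit [53/3,18] leaf, test {P12@t=53/3}
  N10 x:[21,53/2] y:[25/3,40/3] z:[17,23] -> miss, prune
  N12 x:[26,73/2] y:[31/3,17] z:[43/3,17] -> miss, prune

order=[0, 1, 7, 2, 9, 10, 12]  |boxes|=7  |leaves|=1  hit=P12

== RESULT ==
12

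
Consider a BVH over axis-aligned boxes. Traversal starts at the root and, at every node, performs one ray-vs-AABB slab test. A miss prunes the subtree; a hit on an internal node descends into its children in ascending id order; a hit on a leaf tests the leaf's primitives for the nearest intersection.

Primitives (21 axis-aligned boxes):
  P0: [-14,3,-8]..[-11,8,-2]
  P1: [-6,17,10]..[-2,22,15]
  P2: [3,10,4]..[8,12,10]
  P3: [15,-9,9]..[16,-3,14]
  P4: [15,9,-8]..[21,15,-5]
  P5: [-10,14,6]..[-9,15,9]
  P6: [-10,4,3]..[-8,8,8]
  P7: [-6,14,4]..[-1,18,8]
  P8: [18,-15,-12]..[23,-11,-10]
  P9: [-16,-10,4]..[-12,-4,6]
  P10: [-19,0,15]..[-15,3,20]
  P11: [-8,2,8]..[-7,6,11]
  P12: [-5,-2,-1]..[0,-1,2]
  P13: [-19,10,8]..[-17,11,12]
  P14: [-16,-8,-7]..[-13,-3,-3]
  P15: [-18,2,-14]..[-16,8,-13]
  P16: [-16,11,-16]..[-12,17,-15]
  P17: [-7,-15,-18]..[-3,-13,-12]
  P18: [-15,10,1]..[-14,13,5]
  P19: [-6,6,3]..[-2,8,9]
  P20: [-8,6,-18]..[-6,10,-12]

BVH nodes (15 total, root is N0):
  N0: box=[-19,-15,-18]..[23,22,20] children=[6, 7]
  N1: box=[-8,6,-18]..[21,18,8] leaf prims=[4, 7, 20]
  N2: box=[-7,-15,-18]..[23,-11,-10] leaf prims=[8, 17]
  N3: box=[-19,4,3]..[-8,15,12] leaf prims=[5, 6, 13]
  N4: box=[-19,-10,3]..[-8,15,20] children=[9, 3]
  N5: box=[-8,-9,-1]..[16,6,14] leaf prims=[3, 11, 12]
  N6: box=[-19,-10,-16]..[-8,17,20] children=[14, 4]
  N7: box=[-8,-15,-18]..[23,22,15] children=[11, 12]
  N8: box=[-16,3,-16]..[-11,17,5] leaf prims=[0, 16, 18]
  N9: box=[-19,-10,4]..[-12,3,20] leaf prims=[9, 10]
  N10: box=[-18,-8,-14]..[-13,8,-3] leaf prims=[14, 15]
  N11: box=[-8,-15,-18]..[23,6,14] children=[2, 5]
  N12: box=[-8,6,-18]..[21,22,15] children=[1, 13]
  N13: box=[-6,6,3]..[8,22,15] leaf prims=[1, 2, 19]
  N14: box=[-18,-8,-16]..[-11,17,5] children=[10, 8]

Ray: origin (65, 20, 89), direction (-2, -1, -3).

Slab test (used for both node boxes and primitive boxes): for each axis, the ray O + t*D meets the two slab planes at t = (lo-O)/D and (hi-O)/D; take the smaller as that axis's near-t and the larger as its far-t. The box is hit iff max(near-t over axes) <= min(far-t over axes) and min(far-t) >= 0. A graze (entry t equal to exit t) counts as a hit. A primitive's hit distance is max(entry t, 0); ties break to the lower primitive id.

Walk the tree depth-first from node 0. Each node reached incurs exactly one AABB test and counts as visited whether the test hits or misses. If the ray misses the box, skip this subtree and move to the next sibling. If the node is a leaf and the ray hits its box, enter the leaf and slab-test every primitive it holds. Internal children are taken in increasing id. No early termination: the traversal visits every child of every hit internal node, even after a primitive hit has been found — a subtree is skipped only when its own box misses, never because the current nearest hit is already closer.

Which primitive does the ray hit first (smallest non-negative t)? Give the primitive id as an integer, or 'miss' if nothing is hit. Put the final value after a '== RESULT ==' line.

Traverse from the root:
N0 x:[21,42] y:[-2,35] z:[23,107/3] -> hit [23,35], descend [6, 7]
  N6 x:[73/2,42] y:[3,30] z:[23,35] -> miss, prune
  N7 x:[21,73/2] y:[-2,35] z:[74/3,107/3] -> hit [74/3,35], descend [11, 12]
    N11 x:[21,73/2] y:[14,35] z:[25,107/3] -> hit [25,35], descend [2, 5]
      N2 x:[21,36] y:[31,35] z:[33,107/3] -> hit [33,35] leaf, test {P8(miss), P17@t=34}
      N5 x:[49/2,73/2] y:[14,29] z:[25,30] -> hit [25,29] leaf, test {P3@t=25, P11(miss), P12(miss)}
    N12 x:[22,73/2] y:[-2,14] z:[74/3,107/3] -> miss, prune

order=[0, 6, 7, 11, 2, 5, 12]  |boxes|=7  |leaves|=2  hit=P3

== RESULT ==
3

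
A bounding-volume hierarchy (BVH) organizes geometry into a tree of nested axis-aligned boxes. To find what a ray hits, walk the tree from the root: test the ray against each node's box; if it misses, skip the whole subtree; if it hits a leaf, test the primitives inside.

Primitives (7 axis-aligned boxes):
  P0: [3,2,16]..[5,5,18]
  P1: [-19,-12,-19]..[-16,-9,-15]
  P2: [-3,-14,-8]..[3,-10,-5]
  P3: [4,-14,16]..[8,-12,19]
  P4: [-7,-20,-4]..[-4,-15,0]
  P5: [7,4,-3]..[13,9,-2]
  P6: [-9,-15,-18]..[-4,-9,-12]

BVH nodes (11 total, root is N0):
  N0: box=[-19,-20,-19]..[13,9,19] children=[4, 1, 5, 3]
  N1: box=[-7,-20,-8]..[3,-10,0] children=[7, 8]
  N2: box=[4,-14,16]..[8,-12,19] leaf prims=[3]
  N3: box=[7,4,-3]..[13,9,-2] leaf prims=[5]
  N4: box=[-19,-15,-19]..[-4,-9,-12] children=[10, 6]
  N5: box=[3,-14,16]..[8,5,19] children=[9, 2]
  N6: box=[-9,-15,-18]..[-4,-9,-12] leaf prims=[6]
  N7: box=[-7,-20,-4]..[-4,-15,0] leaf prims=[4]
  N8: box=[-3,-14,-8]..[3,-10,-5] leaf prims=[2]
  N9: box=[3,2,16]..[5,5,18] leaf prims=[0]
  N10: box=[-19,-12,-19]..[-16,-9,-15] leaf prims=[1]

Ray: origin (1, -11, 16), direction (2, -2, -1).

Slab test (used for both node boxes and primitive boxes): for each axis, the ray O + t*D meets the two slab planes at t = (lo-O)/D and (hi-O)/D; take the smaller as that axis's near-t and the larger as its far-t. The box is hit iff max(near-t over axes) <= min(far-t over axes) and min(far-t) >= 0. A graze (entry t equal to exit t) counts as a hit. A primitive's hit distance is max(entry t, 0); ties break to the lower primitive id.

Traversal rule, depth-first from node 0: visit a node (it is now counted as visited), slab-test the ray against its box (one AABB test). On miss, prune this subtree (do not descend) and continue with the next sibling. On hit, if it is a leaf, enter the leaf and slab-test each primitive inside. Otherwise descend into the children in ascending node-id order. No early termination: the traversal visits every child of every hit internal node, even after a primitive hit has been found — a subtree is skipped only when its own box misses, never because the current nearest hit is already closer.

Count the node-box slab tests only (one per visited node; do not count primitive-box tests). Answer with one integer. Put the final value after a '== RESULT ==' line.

Trace the traversal:
N0 x:[-10,6] y:[-10,9/2] z:[-3,35] -> hit [-3,9/2], descend [1, 3, 4, 5]
  N1 x:[-4,1] y:[-1/2,9/2] z:[16,24] -> miss, prune
  N3 x:[3,6] y:[-10,-15/2] z:[18,19] -> miss, prune
  N4 x:[-10,-5/2] y:[-1,2] z:[28,35] -> miss, prune
  N5 x:[1,7/2] y:[-8,3/2] z:[-3,0] -> miss, prune

Summary -> nodes [0, 1, 3, 4, 5]; box-tests=5; leaf-entries=0; first=miss

== RESULT ==
5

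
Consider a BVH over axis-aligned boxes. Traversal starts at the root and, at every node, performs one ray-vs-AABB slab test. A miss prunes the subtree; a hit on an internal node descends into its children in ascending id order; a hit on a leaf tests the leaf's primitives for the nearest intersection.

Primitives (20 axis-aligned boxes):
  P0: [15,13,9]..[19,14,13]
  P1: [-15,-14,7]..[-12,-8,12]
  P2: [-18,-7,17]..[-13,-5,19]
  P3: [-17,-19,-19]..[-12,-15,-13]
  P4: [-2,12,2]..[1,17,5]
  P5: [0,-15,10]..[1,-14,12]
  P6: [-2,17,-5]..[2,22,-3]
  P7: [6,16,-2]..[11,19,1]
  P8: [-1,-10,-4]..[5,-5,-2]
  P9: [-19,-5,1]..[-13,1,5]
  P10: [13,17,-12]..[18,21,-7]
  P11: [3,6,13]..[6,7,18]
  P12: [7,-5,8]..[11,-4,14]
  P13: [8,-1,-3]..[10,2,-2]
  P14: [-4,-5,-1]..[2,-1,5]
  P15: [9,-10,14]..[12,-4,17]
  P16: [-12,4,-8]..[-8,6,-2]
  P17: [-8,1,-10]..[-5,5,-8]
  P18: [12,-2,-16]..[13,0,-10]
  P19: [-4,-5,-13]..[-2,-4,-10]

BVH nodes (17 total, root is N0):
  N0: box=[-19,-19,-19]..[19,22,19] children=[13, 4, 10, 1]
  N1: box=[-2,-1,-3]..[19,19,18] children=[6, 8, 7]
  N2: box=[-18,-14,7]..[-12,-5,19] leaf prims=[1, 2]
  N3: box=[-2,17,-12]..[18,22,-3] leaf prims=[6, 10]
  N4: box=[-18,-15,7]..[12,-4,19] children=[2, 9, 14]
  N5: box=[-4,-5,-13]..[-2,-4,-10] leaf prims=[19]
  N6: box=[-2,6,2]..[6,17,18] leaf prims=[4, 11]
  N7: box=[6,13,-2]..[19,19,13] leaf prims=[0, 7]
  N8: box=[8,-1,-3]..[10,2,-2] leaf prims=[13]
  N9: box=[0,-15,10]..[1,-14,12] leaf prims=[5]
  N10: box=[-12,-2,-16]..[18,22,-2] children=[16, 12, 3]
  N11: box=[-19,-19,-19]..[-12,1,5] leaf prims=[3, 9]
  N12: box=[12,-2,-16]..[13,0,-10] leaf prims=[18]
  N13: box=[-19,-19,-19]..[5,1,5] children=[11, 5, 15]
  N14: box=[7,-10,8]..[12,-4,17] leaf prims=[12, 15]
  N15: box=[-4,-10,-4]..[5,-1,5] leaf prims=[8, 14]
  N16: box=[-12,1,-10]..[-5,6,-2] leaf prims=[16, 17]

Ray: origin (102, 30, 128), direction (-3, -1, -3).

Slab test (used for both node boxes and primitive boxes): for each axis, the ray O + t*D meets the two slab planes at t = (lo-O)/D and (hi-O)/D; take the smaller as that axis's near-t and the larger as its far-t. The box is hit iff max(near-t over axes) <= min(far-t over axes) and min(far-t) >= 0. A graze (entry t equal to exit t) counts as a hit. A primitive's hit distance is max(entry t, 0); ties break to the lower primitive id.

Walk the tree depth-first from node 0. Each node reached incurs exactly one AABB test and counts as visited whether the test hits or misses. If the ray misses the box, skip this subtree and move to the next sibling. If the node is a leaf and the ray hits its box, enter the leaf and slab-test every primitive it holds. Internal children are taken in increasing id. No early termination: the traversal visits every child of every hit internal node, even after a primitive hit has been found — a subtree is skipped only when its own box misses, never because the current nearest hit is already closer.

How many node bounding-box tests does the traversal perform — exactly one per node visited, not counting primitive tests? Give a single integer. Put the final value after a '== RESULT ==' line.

Traverse from the root:
N0 x:[83/3,121/3] y:[8,49] z:[109/3,49] -> hit [109/3,121/3], descend [1, 4, 10, 13]
  N1 x:[83/3,104/3] y:[11,31] z:[110/3,131/3] -> miss, prune
  N4 x:[30,40] y:[34,45] z:[109/3,121/3] -> hit [109/3,40], descend [2, 9, 14]
    N2 x:[38,40] y:[35,44] z:[109/3,121/3] -> hit [38,40] leaf, test {P1@t=116/3, P2(miss)}
    N9 x:[101/3,34] y:[44,45] z:[116/3,118/3] -> miss, prune
    N14 x:[30,95/3] y:[34,40] z:[37,40] -> miss, prune
  N10 x:[28,38] y:[8,32] z:[130/3,48] -> miss, prune
  N13 x:[97/3,121/3] y:[29,49] z:[41,49] -> miss, prune

8 AABB tests over nodes [0, 1, 4, 2, 9, 14, 10, 13]; 1 leaf entered; closest P1.

== RESULT ==
8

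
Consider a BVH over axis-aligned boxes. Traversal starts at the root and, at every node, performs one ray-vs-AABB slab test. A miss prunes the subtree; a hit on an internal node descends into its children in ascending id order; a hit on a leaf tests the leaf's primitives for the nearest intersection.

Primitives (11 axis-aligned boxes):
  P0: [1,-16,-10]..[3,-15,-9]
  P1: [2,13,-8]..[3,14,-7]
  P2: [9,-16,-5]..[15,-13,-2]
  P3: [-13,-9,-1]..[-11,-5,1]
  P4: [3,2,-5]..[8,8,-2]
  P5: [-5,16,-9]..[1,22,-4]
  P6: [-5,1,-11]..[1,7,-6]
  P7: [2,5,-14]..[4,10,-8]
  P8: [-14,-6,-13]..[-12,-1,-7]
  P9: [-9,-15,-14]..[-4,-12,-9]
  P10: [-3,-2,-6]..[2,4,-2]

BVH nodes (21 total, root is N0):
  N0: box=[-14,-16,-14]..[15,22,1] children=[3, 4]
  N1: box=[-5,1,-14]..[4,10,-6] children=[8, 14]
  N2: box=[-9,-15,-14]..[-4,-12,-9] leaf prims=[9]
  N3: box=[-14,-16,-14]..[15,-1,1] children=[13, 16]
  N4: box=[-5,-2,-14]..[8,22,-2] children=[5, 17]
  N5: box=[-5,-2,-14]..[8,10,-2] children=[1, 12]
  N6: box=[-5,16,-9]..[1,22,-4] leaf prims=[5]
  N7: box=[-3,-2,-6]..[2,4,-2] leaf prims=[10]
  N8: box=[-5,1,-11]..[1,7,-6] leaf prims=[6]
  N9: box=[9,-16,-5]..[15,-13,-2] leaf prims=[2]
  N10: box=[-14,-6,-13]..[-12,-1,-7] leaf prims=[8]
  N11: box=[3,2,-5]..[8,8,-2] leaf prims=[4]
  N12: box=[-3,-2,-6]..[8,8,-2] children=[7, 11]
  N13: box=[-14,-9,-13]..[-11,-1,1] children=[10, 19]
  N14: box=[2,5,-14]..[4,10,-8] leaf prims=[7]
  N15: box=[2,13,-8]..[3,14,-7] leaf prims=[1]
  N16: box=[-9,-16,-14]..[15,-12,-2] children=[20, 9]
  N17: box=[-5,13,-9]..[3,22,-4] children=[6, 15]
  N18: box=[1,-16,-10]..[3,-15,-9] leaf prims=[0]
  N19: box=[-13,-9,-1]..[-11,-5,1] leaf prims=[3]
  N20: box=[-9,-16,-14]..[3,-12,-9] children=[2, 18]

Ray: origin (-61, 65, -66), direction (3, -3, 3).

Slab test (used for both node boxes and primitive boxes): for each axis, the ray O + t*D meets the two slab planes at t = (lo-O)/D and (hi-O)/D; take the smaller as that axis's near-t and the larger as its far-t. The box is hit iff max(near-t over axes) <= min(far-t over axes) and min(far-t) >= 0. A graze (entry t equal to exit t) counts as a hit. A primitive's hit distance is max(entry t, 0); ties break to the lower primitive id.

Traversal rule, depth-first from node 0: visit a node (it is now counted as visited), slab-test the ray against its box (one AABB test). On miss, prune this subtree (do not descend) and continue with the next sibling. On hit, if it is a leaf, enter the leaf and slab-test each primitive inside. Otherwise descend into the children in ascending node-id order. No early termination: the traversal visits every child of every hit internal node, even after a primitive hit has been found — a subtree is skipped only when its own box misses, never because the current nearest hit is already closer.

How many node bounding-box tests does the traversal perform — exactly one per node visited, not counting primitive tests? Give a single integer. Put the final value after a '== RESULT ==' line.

Walk:
N0 x:[47/3,76/3] y:[43/3,27] z:[52/3,67/3] -> hit [52/3,67/3], descend [3, 4]
  N3 x:[47/3,76/3] y:[22,27] z:[52/3,67/3] -> hit [22,67/3], descend [13, 16]
    N13 x:[47/3,50/3] y:[22,74/3] z:[53/3,67/3] -> miss, prune
    N16 x:[52/3,76/3] y:[77/3,27] z:[52/3,64/3] -> miss, prune
  N4 x:[56/3,23] y:[43/3,67/3] z:[52/3,64/3] -> hit [56/3,64/3], descend [5, 17]
    N5 x:[56/3,23] y:[55/3,67/3] z:[52/3,64/3] -> hit [56/3,64/3], descend [1, 12]
      N1 x:[56/3,65/3] y:[55/3,64/3] z:[52/3,20] -> hit [56/3,20], descend [8, 14]
        N8 x:[56/3,62/3] y:[58/3,64/3] z:[55/3,20] -> hit [58/3,20] leaf, test {P6@t=58/3}
        N14 x:[21,65/3] y:[55/3,20] z:[52/3,58/3] -> miss, prune
      N12 x:[58/3,23] y:[19,67/3] z:[20,64/3] -> hit [20,64/3], descend [7, 11]
        N7 x:[58/3,21] y:[61/3,67/3] z:[20,64/3] -> hit [61/3,21] leaf, test {P10@t=61/3}
        N11 x:[64/3,23] y:[19,21] z:[61/3,64/3] -> miss, prune
    N17 x:[56/3,64/3] y:[43/3,52/3] z:[19,62/3] -> miss, prune

Summary -> nodes [0, 3, 13, 16, 4, 5, 1, 8, 14, 12, 7, 11, 17]; box-tests=13; leaf-entries=2; first=P6

== RESULT ==
13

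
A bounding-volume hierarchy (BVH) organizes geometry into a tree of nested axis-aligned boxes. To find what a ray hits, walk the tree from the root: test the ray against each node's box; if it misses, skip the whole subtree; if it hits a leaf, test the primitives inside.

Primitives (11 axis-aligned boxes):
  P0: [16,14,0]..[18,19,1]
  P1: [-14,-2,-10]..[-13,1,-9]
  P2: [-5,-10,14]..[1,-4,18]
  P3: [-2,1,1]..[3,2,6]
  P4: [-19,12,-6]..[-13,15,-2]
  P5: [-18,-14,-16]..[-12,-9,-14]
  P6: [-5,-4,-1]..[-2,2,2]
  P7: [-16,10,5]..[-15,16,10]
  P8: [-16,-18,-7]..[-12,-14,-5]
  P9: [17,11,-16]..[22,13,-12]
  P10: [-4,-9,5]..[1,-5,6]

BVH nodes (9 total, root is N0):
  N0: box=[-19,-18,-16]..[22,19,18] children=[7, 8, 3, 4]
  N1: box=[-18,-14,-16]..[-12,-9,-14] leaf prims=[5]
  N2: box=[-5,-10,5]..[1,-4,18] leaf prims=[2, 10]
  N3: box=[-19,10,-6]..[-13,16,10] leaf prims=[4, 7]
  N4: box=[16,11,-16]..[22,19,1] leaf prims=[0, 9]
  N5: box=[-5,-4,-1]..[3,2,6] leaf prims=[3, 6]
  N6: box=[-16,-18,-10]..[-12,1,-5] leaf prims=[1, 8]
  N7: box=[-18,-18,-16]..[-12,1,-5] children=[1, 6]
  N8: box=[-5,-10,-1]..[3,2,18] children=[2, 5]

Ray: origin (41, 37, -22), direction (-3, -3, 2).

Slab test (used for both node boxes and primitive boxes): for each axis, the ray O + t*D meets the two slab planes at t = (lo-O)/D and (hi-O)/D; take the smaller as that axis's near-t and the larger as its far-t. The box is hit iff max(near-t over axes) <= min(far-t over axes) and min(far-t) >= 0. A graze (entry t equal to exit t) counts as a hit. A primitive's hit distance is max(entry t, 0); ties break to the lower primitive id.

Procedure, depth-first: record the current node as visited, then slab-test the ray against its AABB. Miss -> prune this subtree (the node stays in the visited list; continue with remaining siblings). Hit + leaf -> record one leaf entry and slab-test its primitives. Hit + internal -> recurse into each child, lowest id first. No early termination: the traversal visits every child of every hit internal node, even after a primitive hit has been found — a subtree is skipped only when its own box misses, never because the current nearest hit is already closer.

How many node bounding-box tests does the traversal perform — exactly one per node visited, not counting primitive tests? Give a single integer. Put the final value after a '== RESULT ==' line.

Traverse from the root:
N0 x:[19/3,20] y:[6,55/3] z:[3,20] -> hit [19/3,55/3], descend [3, 4, 7, 8]
  N3 x:[18,20] y:[7,9] z:[8,16] -> miss, prune
  N4 x:[19/3,25/3] y:[6,26/3] z:[3,23/2] -> hit [19/3,25/3] leaf, test {P0(miss), P9(miss)}
  N7 x:[53/3,59/3] y:[12,55/3] z:[3,17/2] -> miss, prune
  N8 x:[38/3,46/3] y:[35/3,47/3] z:[21/2,20] -> hit [38/3,46/3], descend [2, 5]
    N2 x:[40/3,46/3] y:[41/3,47/3] z:[27/2,20] -> hit [41/3,46/3] leaf, test {P2(miss), P10@t=14}
    N5 x:[38/3,46/3] y:[35/3,41/3] z:[21/2,14] -> hit [38/3,41/3] leaf, test {P3(miss), P6(miss)}

Summary -> nodes [0, 3, 4, 7, 8, 2, 5]; box-tests=7; leaf-entries=3; first=P10

== RESULT ==
7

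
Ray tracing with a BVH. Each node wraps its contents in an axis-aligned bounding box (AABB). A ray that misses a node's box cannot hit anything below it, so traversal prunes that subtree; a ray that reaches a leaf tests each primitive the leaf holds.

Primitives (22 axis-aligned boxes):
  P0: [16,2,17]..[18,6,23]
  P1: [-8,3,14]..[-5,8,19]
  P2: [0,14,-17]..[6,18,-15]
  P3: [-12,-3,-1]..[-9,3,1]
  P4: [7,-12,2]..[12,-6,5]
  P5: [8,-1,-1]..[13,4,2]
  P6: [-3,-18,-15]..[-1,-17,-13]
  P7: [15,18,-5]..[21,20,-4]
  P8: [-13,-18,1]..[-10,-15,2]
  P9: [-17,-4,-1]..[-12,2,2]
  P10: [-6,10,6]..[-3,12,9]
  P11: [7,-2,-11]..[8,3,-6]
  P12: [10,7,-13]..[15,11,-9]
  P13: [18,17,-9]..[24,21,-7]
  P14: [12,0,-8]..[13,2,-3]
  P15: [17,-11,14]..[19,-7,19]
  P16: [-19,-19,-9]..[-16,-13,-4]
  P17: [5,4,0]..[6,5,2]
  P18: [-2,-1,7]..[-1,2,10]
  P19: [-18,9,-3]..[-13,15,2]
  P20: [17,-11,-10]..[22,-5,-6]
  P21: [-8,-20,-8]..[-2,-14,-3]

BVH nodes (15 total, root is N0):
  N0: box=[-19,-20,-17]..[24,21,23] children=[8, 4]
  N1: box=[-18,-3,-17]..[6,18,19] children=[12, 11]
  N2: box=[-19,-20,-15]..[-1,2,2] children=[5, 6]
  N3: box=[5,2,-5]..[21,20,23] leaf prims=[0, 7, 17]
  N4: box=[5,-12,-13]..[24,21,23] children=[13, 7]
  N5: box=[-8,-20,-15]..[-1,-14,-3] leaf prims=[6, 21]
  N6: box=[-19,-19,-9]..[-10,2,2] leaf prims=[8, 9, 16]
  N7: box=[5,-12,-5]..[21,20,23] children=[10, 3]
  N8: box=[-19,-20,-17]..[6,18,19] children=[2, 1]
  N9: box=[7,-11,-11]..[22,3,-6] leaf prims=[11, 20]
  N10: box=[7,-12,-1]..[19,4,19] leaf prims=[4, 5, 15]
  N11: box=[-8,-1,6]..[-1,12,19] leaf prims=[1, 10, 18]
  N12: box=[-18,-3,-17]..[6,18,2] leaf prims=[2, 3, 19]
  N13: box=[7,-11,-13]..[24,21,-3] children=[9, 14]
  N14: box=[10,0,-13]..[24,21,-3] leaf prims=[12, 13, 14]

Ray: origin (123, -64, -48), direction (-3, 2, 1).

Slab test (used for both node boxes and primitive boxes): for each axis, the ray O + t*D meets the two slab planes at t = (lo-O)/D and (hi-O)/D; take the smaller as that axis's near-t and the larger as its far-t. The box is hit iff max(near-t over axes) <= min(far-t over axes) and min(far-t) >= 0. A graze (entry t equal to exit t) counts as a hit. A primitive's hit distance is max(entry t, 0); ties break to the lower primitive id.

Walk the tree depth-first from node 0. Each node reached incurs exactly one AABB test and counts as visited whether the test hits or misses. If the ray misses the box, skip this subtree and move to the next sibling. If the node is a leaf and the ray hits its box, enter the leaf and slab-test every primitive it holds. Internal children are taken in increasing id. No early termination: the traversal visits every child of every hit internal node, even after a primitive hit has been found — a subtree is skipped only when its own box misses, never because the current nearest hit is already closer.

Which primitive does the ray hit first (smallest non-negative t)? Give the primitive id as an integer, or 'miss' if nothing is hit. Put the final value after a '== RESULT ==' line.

Walk:
N0 x:[33,142/3] y:[22,85/2] z:[31,71] -> hit [33,85/2], descend [4, 8]
  N4 x:[33,118/3] y:[26,85/2] z:[35,71] -> hit [35,118/3], descend [7, 13]
    N7 x:[34,118/3] y:[26,42] z:[43,71] -> miss, prune
    N13 x:[33,116/3] y:[53/2,85/2] z:[35,45] -> hit [35,116/3], descend [9, 14]
      N9 x:[101/3,116/3] y:[53/2,67/2] z:[37,42] -> miss, prune
      N14 x:[33,113/3] y:[32,85/2] z:[35,45] -> hit [35,113/3] leaf, test {P12@t=36, P13(miss), P14(miss)}
  N8 x:[39,142/3] y:[22,41] z:[31,67] -> hit [39,41], descend [1, 2]
    N1 x:[39,47] y:[61/2,41] z:[31,67] -> hit [39,41], descend [11, 12]
      N11 x:[124/3,131/3] y:[63/2,38] z:[54,67] -> miss, prune
      N12 x:[39,47] y:[61/2,41] z:[31,50] -> hit [39,41] leaf, test {P2(miss), P3(miss), P19(miss)}
    N2 x:[124/3,142/3] y:[22,33] z:[33,50] -> miss, prune

11 AABB tests over nodes [0, 4, 7, 13, 9, 14, 8, 1, 11, 12, 2]; 2 leaves entered; closest P12.

== RESULT ==
12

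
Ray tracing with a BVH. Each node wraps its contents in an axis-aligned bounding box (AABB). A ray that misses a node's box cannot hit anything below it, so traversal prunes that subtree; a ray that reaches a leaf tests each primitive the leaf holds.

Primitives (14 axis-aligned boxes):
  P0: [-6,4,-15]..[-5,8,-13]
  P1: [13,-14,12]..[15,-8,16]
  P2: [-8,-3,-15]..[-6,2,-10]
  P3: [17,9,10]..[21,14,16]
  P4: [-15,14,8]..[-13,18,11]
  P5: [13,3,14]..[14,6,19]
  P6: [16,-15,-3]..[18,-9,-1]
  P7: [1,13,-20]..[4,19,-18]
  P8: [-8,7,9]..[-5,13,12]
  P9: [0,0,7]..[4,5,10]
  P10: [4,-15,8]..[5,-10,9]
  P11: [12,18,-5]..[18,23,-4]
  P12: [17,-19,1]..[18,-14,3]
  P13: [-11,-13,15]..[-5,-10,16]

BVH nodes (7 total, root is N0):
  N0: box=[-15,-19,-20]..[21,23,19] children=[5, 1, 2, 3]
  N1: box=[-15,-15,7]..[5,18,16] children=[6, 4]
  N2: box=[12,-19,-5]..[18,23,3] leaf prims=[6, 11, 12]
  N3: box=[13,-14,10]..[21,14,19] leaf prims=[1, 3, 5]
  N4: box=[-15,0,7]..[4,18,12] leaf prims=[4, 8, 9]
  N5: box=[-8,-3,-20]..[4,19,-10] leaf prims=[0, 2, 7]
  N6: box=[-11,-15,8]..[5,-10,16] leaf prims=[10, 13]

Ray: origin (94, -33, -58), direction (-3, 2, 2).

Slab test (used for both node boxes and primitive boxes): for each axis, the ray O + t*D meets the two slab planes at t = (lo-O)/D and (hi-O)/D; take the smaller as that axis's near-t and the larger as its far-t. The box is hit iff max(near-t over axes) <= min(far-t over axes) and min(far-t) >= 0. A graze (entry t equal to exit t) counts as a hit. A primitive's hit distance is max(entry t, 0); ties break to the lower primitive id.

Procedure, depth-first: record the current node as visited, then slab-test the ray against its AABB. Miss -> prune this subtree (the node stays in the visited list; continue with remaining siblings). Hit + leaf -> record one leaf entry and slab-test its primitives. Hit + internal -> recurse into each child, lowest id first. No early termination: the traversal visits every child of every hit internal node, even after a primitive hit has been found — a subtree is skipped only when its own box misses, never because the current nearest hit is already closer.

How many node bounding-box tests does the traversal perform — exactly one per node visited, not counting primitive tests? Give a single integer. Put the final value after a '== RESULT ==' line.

Walk:
N0 x:[73/3,109/3] y:[7,28] z:[19,77/2] -> hit [73/3,28], descend [1, 2, 3, 5]
  N1 x:[89/3,109/3] y:[9,51/2] z:[65/2,37] -> miss, prune
  N2 x:[76/3,82/3] y:[7,28] z:[53/2,61/2] -> hit [53/2,82/3] leaf, test {P6(miss), P11@t=53/2, P12(miss)}
  N3 x:[73/3,27] y:[19/2,47/2] z:[34,77/2] -> miss, prune
  N5 x:[30,34] y:[15,26] z:[19,24] -> miss, prune

5 AABB tests over nodes [0, 1, 2, 3, 5]; 1 leaf entered; closest P11.

== RESULT ==
5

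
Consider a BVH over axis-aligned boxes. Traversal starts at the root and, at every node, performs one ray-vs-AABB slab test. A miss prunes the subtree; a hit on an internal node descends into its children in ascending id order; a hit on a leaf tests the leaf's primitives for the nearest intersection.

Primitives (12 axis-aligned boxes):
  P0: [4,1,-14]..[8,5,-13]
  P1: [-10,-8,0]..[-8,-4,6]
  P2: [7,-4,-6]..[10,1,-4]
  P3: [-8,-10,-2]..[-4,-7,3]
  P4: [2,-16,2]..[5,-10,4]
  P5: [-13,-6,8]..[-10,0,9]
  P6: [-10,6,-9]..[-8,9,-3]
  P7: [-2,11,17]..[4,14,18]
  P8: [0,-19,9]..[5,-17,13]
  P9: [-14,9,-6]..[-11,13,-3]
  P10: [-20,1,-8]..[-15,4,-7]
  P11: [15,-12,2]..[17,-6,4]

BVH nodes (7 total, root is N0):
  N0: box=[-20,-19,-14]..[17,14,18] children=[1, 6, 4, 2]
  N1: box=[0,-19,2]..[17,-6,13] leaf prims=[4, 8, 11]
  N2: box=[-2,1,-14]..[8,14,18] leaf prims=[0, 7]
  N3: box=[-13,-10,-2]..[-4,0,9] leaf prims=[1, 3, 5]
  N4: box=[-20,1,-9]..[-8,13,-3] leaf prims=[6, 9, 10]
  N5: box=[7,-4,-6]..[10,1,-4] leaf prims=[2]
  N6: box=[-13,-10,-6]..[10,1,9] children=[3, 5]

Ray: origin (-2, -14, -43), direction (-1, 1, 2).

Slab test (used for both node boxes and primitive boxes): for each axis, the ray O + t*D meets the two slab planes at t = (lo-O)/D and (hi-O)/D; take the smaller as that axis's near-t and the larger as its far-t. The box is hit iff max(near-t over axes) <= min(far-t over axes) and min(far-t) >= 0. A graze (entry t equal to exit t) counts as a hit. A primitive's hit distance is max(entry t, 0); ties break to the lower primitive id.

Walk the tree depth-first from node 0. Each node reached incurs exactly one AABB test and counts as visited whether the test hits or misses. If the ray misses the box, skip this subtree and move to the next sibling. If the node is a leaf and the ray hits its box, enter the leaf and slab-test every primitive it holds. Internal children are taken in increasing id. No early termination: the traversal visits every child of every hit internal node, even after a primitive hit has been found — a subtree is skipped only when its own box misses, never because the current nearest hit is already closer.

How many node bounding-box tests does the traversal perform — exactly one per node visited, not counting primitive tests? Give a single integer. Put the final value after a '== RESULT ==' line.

Traverse from the root:
N0 x:[-19,18] y:[-5,28] z:[29/2,61/2] -> hit [29/2,18], descend [1, 2, 4, 6]
  N1 x:[-19,-2] y:[-5,8] z:[45/2,28] -> miss, prune
  N2 x:[-10,0] y:[15,28] z:[29/2,61/2] -> miss, prune
  N4 x:[6,18] y:[15,27] z:[17,20] -> hit [17,18] leaf, test {P6(miss), P9(miss), P10@t=35/2}
  N6 x:[-12,11] y:[4,15] z:[37/2,26] -> miss, prune

order=[0, 1, 2, 4, 6]  |boxes|=5  |leaves|=1  hit=P10

== RESULT ==
5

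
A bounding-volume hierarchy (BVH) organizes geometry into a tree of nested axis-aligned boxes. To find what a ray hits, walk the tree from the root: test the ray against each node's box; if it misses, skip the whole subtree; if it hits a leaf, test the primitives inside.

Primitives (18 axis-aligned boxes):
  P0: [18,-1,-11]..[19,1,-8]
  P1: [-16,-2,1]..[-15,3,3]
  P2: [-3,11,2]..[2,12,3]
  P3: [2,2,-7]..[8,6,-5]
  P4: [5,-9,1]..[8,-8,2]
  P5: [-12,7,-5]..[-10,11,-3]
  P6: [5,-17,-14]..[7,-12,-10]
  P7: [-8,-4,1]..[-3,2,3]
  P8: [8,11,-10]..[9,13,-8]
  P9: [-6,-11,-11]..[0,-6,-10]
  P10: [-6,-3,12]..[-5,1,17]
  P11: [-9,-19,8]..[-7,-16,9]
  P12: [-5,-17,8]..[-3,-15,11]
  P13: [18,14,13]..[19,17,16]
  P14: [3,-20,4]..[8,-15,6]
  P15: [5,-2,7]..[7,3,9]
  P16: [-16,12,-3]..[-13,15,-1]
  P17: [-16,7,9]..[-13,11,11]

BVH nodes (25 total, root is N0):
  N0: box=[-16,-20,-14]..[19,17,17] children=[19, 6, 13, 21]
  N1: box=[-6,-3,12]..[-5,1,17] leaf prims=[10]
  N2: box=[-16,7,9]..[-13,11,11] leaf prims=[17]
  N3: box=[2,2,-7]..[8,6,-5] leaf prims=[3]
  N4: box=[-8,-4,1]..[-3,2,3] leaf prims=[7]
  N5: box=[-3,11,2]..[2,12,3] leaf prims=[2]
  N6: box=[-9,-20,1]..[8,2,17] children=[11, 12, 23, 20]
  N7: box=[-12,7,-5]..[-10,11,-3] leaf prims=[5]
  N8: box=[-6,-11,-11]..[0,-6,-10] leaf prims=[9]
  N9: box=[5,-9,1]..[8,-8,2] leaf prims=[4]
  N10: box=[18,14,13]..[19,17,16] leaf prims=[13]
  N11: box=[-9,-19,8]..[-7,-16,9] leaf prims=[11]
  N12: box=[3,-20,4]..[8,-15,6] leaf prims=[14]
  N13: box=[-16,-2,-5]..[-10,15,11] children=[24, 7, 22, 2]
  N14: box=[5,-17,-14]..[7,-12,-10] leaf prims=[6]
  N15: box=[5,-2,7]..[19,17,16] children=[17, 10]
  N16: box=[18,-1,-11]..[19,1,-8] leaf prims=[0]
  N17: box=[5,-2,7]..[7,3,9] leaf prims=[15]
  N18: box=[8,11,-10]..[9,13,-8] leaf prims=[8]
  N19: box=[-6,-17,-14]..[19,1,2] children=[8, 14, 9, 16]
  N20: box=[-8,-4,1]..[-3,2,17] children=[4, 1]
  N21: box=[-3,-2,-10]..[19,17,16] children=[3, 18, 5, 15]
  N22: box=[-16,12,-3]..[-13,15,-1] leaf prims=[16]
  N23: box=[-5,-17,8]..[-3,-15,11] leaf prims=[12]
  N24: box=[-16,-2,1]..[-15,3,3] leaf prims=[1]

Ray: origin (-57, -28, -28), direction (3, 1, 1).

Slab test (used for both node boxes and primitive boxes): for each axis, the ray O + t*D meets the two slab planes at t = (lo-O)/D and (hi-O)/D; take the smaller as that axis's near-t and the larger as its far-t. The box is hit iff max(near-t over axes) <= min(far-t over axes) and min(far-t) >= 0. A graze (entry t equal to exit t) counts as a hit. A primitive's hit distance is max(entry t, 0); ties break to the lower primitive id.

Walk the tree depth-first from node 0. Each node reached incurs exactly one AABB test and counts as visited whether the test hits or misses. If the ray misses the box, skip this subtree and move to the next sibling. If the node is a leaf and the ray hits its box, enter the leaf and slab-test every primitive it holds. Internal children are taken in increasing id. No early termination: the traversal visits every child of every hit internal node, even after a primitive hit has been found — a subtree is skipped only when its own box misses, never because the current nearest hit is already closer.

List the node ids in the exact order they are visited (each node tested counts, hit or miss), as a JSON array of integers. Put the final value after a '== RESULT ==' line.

Walk:
N0 x:[41/3,76/3] y:[8,45] z:[14,45] -> hit [14,76/3], descend [6, 13, 19, 21]
  N6 x:[16,65/3] y:[8,30] z:[29,45] -> miss, prune
  N13 x:[41/3,47/3] y:[26,43] z:[23,39] -> miss, prune
  N19 x:[17,76/3] y:[11,29] z:[14,30] -> hit [17,76/3], descend [8, 9, 14, 16]
    N8 x:[17,19] y:[17,22] z:[17,18] -> hit [17,18] leaf, test {P9@t=17}
    N9 x:[62/3,65/3] y:[19,20] z:[29,30] -> miss, prune
    N14 x:[62/3,64/3] y:[11,16] z:[14,18] -> miss, prune
    N16 x:[25,76/3] y:[27,29] z:[17,20] -> miss, prune
  N21 x:[18,76/3] y:[26,45] z:[18,44] -> miss, prune

9 AABB tests over nodes [0, 6, 13, 19, 8, 9, 14, 16, 21]; 1 leaf entered; closest P9.

== RESULT ==
[0, 6, 13, 19, 8, 9, 14, 16, 21]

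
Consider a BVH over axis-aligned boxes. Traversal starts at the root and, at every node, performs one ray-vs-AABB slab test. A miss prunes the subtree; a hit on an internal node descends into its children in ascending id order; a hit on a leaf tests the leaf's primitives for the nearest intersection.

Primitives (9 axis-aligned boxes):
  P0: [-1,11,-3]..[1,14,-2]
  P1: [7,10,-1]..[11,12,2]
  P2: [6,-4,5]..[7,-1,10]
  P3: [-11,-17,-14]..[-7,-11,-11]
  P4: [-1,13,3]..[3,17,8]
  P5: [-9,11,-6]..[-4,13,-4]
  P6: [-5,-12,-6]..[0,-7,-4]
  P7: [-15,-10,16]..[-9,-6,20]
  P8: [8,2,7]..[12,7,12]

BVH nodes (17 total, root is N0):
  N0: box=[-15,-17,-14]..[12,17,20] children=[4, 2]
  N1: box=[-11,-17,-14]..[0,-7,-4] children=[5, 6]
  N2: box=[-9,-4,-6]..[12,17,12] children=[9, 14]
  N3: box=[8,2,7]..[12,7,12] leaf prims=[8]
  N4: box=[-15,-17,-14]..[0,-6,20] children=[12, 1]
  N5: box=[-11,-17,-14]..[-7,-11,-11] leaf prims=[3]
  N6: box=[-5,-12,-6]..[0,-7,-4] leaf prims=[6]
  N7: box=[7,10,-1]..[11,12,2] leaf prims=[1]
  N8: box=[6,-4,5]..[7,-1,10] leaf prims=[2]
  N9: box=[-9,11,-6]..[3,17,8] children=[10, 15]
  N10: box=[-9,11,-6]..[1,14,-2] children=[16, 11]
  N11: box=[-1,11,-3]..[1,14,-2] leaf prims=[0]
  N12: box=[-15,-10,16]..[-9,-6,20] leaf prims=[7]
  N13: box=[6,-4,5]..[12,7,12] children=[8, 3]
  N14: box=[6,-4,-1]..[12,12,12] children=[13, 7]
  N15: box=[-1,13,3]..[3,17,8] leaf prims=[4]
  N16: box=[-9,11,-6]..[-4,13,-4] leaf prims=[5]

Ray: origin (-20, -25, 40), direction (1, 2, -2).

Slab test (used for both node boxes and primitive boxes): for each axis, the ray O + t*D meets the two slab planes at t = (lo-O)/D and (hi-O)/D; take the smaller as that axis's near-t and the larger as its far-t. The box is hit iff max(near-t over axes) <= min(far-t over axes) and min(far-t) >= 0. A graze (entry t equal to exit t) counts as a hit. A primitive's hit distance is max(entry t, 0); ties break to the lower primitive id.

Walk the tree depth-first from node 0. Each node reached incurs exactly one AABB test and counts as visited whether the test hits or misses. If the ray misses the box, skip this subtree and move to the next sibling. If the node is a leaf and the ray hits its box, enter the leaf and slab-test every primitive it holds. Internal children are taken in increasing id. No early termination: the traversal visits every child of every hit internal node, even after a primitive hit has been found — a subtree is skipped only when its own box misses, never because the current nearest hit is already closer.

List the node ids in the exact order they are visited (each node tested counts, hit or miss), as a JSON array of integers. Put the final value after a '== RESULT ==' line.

Trace the traversal:
N0 x:[5,32] y:[4,21] z:[10,27] -> hit [10,21], descend [2, 4]
  N2 x:[11,32] y:[21/2,21] z:[14,23] -> hit [14,21], descend [9, 14]
    N9 x:[11,23] y:[18,21] z:[16,23] -> hit [18,21], descend [10, 15]
      N10 x:[11,21] y:[18,39/2] z:[21,23] -> miss, prune
      N15 x:[19,23] y:[19,21] z:[16,37/2] -> miss, prune
    N14 x:[26,32] y:[21/2,37/2] z:[14,41/2] -> miss, prune
  N4 x:[5,20] y:[4,19/2] z:[10,27] -> miss, prune

Visited [0, 2, 9, 10, 15, 14, 4]. Tests: 7 box, 0 leaf. Nearest: miss.

== RESULT ==
[0, 2, 9, 10, 15, 14, 4]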